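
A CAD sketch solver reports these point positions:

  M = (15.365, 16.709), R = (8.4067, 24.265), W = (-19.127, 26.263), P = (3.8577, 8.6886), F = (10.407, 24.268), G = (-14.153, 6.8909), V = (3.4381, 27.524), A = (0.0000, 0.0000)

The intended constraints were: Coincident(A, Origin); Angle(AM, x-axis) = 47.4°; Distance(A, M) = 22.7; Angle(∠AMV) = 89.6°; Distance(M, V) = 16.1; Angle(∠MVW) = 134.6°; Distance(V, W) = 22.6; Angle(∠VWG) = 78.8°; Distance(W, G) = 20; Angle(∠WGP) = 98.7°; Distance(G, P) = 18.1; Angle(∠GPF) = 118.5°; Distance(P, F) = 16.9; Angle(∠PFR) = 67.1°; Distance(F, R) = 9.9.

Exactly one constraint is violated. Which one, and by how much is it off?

Distance(F, R) = 9.9 — off by 7.90.

A = (0.00, 0.00) ✓; AM at 47.40° ✓; |AM| = 22.70 ✓; ∠AMV = 89.60° ✓; |MV| = 16.10 ✓; ∠MVW = 134.6° ✓; |VW| = 22.60 ✓; ∠VWG = 78.80° ✓; |WG| = 20.00 ✓; ∠WGP = 98.70° ✓; |GP| = 18.10 ✓; ∠GPF = 118.5° ✓; |PF| = 16.90 ✓; ∠PFR = 67.11° ✓; |FR| = 2.000 ✗.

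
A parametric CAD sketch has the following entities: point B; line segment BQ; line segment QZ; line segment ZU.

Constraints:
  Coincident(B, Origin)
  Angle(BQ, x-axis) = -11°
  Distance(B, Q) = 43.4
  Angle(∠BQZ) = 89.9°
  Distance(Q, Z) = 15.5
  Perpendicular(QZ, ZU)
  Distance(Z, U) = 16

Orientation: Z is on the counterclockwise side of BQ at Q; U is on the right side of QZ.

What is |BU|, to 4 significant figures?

61.37

B is at the origin; BQ runs at -11.0° with length 43.4, so Q = 43.4·(cos -11.0°, sin -11.0°) = (42.60, -8.281). ∠BQZ = 89.9°, so QZ runs at -11.0° + (180° − 89.9°) = 79.10° from the x-axis; with |QZ| = 15.5, Z = Q + 15.5·(cos 79.10°, sin 79.10°) = (45.53, 6.939). QZ ⟂ ZU; with |ZU| = 16.0 on the right of QZ, U = Z + 16.0·(0.9820, -0.1891) = (61.24, 3.914). Then |BU| = |U − B| = 61.37.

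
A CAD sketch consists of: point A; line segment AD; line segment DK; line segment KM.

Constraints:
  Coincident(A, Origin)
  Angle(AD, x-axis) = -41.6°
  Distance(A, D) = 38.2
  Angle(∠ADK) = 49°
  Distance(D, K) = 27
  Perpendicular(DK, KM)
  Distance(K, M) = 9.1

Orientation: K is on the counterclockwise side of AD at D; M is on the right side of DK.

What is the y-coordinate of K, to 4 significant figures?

1.637

A is at the origin; AD runs at -41.6° with length 38.2, so D = 38.2·(cos -41.6°, sin -41.6°) = (28.57, -25.36). ∠ADK = 49.0°, so DK runs at -41.6° + (180° − 49.0°) = 89.40° from the x-axis; with |DK| = 27.0, K = D + 27.0·(cos 89.40°, sin 89.40°) = (28.85, 1.637). So K.y = 1.637.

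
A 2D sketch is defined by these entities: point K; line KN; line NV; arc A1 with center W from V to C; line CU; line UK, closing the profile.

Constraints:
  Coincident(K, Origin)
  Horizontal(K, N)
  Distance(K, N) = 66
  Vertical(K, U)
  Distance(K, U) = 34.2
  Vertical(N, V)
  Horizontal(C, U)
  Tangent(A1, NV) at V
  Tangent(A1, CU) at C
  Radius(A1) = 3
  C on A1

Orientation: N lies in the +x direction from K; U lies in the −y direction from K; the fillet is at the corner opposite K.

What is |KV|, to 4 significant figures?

73.00

K is at the origin; KN is horizontal with |KN| = 66.0 and N on the +x side, so N = (66.00, 0.000). K and U share the same x with |KU| = 34.2 and U on the −y side, so U = (0.000, -34.20). The virtual corner opposite K is at (66.00, -34.20). Tangency of A1 to NV means the radius WV is perpendicular to NV and tangency of A1 to CU means the radius WC is perpendicular to CU, with radius 3.0, so the center W sits 3.0 in from both sides at W = (63.00, -31.20). That places the tangent points at V = (66.00, -31.20) on NV and C = (63.00, -34.20) on CU. Then |KV| = |V − K| = 73.00.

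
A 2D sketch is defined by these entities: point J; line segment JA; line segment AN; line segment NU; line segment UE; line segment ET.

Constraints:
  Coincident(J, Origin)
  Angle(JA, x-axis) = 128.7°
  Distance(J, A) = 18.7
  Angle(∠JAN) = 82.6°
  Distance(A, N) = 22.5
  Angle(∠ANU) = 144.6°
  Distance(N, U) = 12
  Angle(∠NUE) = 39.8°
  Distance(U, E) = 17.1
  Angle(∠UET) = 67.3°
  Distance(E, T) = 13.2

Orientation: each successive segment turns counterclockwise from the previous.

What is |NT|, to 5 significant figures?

5.2897

J is at the origin; JA runs at 128.7° with length 18.7, so A = (-11.692, 14.594). ∠JAN = 82.6° gives AN at -133.90° from the x-axis; with |AN| = 22.5, N = (-27.294, -1.6184). ∠ANU = 144.6° gives NU at -98.500° from the x-axis; with |NU| = 12.0, U = (-29.067, -13.487). ∠NUE = 39.8° gives UE at 41.700° from the x-axis; with |UE| = 17.1, E = (-16.300, -2.1111). ∠UET = 67.3° gives ET at 154.40° from the x-axis; with |ET| = 13.2, T = (-28.204, 3.5924). Then |NT| = |T − N| = 5.2897.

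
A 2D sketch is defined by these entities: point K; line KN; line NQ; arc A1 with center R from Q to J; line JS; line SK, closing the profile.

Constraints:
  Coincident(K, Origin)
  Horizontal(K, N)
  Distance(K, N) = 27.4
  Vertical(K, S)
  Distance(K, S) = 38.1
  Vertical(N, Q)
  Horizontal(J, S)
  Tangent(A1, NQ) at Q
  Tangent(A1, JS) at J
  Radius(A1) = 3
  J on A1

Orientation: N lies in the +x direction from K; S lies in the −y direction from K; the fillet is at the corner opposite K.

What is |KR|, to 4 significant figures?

42.75

K is at the origin; KN is horizontal with |KN| = 27.4 and N on the +x side, so N = (27.40, 0.000). K and S share the same x with |KS| = 38.1 and S on the −y side, so S = (0.000, -38.10). The virtual corner opposite K is at (27.40, -38.10). Since A1 is tangent to NQ there, RQ ⟂ NQ and since A1 is tangent to JS there, RJ ⟂ JS, with radius 3.0, so the center R sits 3.0 in from both sides at R = (24.40, -35.10). Then |KR| = |R − K| = 42.75.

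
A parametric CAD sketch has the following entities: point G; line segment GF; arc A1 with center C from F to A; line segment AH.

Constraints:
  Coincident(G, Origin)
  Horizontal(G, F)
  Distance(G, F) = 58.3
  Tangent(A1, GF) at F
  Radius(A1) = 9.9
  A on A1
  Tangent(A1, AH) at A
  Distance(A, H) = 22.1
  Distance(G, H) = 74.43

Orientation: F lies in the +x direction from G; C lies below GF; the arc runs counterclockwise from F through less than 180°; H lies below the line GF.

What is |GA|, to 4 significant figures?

54.02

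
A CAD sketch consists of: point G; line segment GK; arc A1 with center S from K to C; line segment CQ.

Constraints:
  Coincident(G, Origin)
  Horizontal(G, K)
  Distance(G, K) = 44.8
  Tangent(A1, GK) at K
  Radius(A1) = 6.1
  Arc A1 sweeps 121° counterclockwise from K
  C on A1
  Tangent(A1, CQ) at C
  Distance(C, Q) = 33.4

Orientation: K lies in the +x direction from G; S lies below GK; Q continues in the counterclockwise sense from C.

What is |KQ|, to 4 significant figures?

39.72

G is at the origin; GK is horizontal with |GK| = 44.8 and K on the +x side, so K = (44.80, 0.000). A1 meets GK tangentially, so SK is at right angles to GK, so S = K + (0, -6.1) = (44.80, -6.100). On A1, K sits at bearing 90° from S; a 121° counterclockwise sweep puts C at bearing 211°, so C = S + 6.1·(cos 211°, sin 211°) = (39.57, -9.242). Since A1 is tangent to CQ there, SC ⟂ CQ, so CQ runs along (−sin 211°, cos 211°); with |CQ| = 33.4, Q = (56.77, -37.87). Then |KQ| = |Q − K| = 39.72.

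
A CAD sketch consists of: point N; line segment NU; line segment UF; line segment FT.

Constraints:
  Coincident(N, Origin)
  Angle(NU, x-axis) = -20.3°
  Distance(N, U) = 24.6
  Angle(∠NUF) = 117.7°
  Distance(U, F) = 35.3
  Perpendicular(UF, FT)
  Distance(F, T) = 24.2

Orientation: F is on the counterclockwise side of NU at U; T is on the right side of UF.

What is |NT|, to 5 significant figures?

65.562

N is at the origin; NU runs at -20.3° with length 24.6, so U = 24.6·(cos -20.3°, sin -20.3°) = (23.072, -8.5346). ∠NUF = 117.7°, so UF runs at -20.3° + (180° − 117.7°) = 42.000° from the x-axis; with |UF| = 35.3, F = U + 35.3·(cos 42.000°, sin 42.000°) = (49.305, 15.086). UF ⟂ FT; with |FT| = 24.2 on the right of UF, T = F + 24.2·(0.66913, -0.74314) = (65.498, -2.8984). Then |NT| = |T − N| = 65.562.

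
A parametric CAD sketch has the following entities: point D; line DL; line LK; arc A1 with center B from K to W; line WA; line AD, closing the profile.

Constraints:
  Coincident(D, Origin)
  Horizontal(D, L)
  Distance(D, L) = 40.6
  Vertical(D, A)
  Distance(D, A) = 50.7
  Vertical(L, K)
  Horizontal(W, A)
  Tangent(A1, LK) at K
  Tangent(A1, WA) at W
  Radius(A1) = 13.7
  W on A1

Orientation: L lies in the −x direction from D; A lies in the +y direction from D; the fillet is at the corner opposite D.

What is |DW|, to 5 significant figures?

57.394

The virtual corner opposite D is at (-40.600, 50.700). A1 meets LK tangentially, so BK is at right angles to LK and tangency of A1 to WA means the radius BW is perpendicular to WA, with radius 13.7, so the center B sits 13.7 in from both sides at B = (-26.900, 37.000). That places the tangent points at K = (-40.600, 37.000) on LK and W = (-26.900, 50.700) on WA. Then |DW| = |W − D| = 57.394.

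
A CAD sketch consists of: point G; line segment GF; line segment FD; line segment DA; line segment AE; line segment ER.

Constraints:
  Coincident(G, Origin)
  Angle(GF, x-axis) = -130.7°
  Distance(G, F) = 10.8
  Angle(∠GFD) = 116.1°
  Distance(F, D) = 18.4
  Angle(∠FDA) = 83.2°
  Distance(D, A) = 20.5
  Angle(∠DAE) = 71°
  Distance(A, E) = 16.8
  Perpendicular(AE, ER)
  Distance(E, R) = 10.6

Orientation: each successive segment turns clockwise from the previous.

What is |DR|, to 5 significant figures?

13.404

G is at the origin; GF runs at -130.7° with length 10.8, so F = (-7.0427, -8.1879). ∠GFD = 116.1° gives FD at 165.40° from the x-axis; with |FD| = 18.4, D = (-24.849, -3.5498). ∠FDA = 83.2° gives DA at 68.600° from the x-axis; with |DA| = 20.5, A = (-17.369, 15.537). ∠DAE = 71.0° gives AE at -40.400° from the x-axis; with |AE| = 16.8, E = (-4.5747, 4.6485). AE is perpendicular to ER, so ER runs at -130.40°; with |ER| = 10.6, R = (-11.445, -3.4239). Then |DR| = |R − D| = 13.404.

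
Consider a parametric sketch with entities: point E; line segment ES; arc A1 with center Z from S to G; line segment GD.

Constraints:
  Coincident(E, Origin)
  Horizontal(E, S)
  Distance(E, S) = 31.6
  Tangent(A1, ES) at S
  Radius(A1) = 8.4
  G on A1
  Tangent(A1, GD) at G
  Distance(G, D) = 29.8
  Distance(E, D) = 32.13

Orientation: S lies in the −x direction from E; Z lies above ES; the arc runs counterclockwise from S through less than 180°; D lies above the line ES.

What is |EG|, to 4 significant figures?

24.62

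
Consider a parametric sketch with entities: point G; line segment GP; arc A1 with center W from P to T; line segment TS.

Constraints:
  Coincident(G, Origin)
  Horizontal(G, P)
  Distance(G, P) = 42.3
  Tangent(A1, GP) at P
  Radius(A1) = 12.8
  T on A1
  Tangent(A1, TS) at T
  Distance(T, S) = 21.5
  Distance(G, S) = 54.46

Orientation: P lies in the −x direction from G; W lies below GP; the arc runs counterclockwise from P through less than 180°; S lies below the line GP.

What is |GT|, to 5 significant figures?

56.350

Checks: ∠(WP, PG) = 90.00° ✓; |WT| = 12.80 ✓; ∠(WT, TS) = 90.00° ✓; |TS| = 21.50 ✓; |GS| = 54.46 ✓.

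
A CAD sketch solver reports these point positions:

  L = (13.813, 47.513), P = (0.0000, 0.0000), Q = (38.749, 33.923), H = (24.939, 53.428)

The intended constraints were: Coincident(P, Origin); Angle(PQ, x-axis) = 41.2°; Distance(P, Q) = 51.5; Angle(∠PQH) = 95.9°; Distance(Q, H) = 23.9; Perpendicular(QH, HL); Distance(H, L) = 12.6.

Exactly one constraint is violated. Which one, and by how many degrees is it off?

Perpendicular(QH, HL) — off by 7.30°.

P = (0.00, 0.00) ✓; PQ at 41.20° ✓; |PQ| = 51.50 ✓; ∠PQH = 95.90° ✓; |QH| = 23.90 ✓; ∠(QH, HL) = 82.70° ✗; |HL| = 12.60 ✓.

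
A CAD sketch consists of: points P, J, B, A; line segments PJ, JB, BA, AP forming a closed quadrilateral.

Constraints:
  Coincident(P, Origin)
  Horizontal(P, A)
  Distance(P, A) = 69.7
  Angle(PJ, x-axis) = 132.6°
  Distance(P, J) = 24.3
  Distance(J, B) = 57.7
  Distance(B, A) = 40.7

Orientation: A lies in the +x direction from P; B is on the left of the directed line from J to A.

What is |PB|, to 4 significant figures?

49.19

P is at the origin; P and A share the same y with |PA| = 69.7 and A in +x, so A = (69.7, 0). PJ runs at 132.6° with |PJ| = 24.3, so J = (-16.45, 17.89). B is determined by |JB| = 57.7 and |BA| = 40.7 together: it lies at the intersection of circle(J, 57.7) and circle(A, 40.7). With |JA| = 87.99, the foot of the radical line on JA is 53.50 from J and the perpendicular offset is √(57.7² − 53.50²) = 21.61. Taking the left-of-JA solution: B = (40.33, 28.17).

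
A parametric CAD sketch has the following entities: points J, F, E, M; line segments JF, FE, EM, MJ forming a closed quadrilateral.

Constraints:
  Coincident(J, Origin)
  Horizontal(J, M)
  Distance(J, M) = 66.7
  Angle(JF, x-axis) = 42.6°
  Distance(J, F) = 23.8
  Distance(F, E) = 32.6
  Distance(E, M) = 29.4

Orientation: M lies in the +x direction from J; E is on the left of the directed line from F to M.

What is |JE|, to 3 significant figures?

54.6

J is at the origin; JM is horizontal with |JM| = 66.7 and M in +x, so M = (66.7, 0). JF runs at 42.6° with |JF| = 23.8, so F = (17.5, 16.1). E is determined by |FE| = 32.6 and |EM| = 29.4 together: it lies at the intersection of circle(F, 32.6) and circle(M, 29.4). With |FM| = 51.8, the foot of the radical line on FM is 27.8 from F and the perpendicular offset is √(32.6² − 27.8²) = 17.0. Taking the left-of-FM solution: E = (49.2, 23.7).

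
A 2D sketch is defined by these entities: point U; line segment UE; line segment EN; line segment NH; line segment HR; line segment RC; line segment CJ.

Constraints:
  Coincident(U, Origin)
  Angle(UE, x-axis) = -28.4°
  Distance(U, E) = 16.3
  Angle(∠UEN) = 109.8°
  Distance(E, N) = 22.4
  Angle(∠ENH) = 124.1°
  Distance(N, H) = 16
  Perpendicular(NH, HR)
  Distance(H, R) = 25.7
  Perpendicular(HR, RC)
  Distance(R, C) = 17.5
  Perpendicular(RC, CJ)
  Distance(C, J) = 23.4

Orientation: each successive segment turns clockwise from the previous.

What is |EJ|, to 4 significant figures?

19.65

U is at the origin; UE runs at -28.4° with length 16.3, so E = (14.34, -7.753). ∠UEN = 109.8° gives EN at -98.60° from the x-axis; with |EN| = 22.4, N = (10.99, -29.90). ∠ENH = 124.1° gives NH at -154.5° from the x-axis; with |NH| = 16.0, H = (-3.453, -36.79). NH ⟂ HR, so HR runs at 115.5°; with |HR| = 25.7, R = (-14.52, -13.59). HR ⟂ RC, so RC runs at 25.50°; with |RC| = 17.5, C = (1.278, -6.059). RC is perpendicular to CJ, so CJ runs at -64.50°; with |CJ| = 23.4, J = (11.35, -27.18). Then |EJ| = |J − E| = 19.65.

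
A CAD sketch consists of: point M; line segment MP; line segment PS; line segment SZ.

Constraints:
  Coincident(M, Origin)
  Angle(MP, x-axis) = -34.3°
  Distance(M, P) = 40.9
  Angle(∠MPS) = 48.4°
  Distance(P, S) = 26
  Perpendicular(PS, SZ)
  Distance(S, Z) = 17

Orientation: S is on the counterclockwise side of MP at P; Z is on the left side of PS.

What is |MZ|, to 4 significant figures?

13.63

M is at the origin; MP runs at -34.3° with length 40.9, so P = 40.9·(cos -34.3°, sin -34.3°) = (33.79, -23.05). ∠MPS = 48.4°, so PS runs at -34.3° + (180° − 48.4°) = 97.30° from the x-axis; with |PS| = 26.0, S = P + 26.0·(cos 97.30°, sin 97.30°) = (30.48, 2.741). PS is perpendicular to SZ; with |SZ| = 17.0 on the left of PS, Z = S + 17.0·(-0.9919, -0.1271) = (13.62, 0.5809). Then |MZ| = |Z − M| = 13.63.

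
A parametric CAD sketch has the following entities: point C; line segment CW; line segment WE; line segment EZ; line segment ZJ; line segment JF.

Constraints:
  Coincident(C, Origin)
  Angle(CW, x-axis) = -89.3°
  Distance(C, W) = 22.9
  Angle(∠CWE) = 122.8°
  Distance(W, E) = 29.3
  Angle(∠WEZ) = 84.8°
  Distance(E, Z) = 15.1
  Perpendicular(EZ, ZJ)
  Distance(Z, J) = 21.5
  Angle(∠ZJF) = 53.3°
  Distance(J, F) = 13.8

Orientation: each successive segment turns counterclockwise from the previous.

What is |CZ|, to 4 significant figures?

40.56

∠CWE = 122.8° gives WE at -32.10° from the x-axis; with |WE| = 29.3, E = (25.10, -38.47). ∠WEZ = 84.8° gives EZ at 63.10° from the x-axis; with |EZ| = 15.1, Z = (31.93, -25.00). Then |CZ| = |Z − C| = 40.56.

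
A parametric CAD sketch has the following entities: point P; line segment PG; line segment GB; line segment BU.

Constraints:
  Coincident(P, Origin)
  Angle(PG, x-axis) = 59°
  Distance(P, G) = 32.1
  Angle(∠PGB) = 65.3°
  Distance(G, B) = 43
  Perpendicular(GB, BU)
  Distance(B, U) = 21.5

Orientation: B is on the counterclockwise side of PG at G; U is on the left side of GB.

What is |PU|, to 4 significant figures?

30.56

P is at the origin; PG runs at 59.0° with length 32.1, so G = 32.1·(cos 59.0°, sin 59.0°) = (16.53, 27.52). ∠PGB = 65.3°, so GB runs at 59.0° + (180° − 65.3°) = 173.7° from the x-axis; with |GB| = 43.0, B = G + 43.0·(cos 173.7°, sin 173.7°) = (-26.21, 32.23). GB ⟂ BU; with |BU| = 21.5 on the left of GB, U = B + 21.5·(-0.1097, -0.9940) = (-28.57, 10.86). Then |PU| = |U − P| = 30.56.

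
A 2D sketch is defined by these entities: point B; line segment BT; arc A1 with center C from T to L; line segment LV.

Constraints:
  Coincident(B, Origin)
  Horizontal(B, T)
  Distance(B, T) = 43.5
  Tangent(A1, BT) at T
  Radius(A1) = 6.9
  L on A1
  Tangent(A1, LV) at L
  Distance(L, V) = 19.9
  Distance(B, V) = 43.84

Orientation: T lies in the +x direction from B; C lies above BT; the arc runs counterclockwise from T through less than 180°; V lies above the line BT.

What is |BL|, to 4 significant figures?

49.94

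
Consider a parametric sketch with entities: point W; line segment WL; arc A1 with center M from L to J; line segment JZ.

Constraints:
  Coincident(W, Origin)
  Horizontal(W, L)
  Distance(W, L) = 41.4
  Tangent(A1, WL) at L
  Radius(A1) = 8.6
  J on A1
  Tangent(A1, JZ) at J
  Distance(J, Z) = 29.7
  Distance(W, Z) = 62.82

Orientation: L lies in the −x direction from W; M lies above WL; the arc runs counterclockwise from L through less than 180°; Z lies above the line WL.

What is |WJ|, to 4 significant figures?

36.53

Checks: |MJ| = 8.600 ✓; ∠(MJ, JZ) = 90.00° ✓; |JZ| = 29.70 ✓; |WZ| = 62.82 ✓.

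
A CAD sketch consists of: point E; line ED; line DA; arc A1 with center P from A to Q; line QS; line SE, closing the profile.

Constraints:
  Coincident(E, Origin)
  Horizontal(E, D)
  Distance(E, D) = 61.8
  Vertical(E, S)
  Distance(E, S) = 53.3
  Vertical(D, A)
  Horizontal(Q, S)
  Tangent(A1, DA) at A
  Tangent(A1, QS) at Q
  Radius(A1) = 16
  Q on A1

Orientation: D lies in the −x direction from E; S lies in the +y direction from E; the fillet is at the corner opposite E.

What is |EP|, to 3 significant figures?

59.1

E is at the origin; ED is horizontal with |ED| = 61.8 and D on the −x side, so D = (-61.8, 0.00). E and S share the same x with |ES| = 53.3 and S on the +y side, so S = (0.00, 53.3). The virtual corner opposite E is at (-61.8, 53.3). The tangent condition forces PA to be normal to DA and since A1 is tangent to QS there, PQ ⟂ QS, with radius 16.0, so the center P sits 16.0 in from both sides at P = (-45.8, 37.3). Then |EP| = |P − E| = 59.1.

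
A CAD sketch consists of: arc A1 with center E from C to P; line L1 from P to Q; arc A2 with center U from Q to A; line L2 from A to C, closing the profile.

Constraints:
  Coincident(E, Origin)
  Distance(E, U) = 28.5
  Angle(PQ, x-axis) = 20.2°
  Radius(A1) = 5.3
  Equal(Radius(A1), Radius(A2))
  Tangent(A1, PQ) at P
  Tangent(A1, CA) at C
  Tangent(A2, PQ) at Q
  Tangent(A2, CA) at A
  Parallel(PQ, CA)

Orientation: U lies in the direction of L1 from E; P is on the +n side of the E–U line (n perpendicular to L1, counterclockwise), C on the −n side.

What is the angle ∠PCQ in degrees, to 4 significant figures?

69.60°

The slot axis is L1's direction at 20.2°, so u = (cos 20.2°, sin 20.2°) = (0.9385, 0.3453) and n = (−sin 20.2°, cos 20.2°) = (-0.3453, 0.9385). E is at the origin and U lies 28.5 along u from E, so U = 28.5·u = (26.75, 9.841). Tangency of A1 to both parallel lines with radius 5.3 puts P and C at E ± 5.3·n: P = (-1.830, 4.974), C = (1.830, -4.974). Equal radii place Q and A the same way about U: Q = U + 5.3·n = (24.92, 14.82), A = U − 5.3·n = (28.58, 4.867). Then cos ∠PCQ = CP·CQ / (|CP||CQ|), giving 69.60°.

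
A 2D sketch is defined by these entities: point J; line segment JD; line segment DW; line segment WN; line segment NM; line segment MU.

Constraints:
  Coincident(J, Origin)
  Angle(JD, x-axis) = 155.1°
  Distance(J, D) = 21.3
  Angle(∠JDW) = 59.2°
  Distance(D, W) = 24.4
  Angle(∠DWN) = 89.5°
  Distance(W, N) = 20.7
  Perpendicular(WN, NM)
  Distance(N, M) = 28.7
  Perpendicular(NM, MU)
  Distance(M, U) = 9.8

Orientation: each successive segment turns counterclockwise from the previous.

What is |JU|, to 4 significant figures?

17.10

WN ⟂ NM, so NM runs at 96.40°; with |NM| = 28.7, M = (0.5599, 15.53). The perpendicularity gives MU at right angles to NM, so MU runs at -173.6°; with |MU| = 9.8, U = (-9.179, 14.43). Then |JU| = |U − J| = 17.10.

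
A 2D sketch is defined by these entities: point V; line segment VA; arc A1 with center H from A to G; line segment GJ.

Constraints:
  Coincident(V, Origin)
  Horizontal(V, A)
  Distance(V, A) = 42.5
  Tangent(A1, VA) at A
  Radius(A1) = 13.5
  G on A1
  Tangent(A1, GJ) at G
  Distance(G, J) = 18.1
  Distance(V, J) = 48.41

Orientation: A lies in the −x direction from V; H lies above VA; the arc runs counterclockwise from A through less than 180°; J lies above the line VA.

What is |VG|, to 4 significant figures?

33.96

V is at the origin; VA is horizontal with |VA| = 42.5 and A on the −x side, so A = (-42.50, 0.000). A1 meets VA tangentially, so HA is at right angles to VA, so H = A + (0, 13.5) = (-42.50, 13.50). Since HG ⟂ GJ (tangency), |HJ| = √(13.5² + 18.1²) = 22.58 regardless of where G sits on A1. So J lies on both circle(V, 48.41) and circle(H, 22.58); the above-VA intersection is J = (-34.03, 34.43). G is the foot of the tangent from J: G = (-29.44, 16.92).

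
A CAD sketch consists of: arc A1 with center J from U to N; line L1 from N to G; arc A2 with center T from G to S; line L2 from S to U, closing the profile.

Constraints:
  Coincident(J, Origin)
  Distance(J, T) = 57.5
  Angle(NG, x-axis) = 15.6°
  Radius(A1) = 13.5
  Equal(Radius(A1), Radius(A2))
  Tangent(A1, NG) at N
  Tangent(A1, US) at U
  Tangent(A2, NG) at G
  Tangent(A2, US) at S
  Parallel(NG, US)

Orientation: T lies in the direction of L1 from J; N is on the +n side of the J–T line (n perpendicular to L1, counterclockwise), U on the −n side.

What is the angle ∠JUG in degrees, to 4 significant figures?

64.85°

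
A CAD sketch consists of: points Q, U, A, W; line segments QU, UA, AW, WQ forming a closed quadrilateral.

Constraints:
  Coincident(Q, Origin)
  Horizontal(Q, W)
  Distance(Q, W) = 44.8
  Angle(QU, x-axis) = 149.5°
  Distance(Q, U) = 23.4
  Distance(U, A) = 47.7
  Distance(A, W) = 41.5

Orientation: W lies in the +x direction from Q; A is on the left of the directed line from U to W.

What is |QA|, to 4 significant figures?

40.85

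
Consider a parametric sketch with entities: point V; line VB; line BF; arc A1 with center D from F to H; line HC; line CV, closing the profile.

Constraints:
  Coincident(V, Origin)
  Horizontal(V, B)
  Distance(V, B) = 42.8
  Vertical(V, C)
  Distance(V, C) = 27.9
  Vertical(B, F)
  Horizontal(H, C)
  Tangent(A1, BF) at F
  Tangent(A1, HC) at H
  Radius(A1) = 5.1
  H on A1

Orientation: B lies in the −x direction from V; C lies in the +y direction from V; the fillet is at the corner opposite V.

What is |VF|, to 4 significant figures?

48.49

The virtual corner opposite V is at (-42.80, 27.90). Since A1 is tangent to BF there, DF ⟂ BF and since A1 is tangent to HC there, DH ⟂ HC, with radius 5.1, so the center D sits 5.1 in from both sides at D = (-37.70, 22.80). That places the tangent points at F = (-42.80, 22.80) on BF and H = (-37.70, 27.90) on HC. Then |VF| = |F − V| = 48.49.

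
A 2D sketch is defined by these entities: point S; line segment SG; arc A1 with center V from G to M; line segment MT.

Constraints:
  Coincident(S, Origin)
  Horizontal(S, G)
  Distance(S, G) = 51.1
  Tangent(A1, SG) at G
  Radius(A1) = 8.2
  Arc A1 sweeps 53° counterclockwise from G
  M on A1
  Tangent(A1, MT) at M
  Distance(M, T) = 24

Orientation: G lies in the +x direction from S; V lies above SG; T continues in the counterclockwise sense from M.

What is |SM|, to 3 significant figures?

57.7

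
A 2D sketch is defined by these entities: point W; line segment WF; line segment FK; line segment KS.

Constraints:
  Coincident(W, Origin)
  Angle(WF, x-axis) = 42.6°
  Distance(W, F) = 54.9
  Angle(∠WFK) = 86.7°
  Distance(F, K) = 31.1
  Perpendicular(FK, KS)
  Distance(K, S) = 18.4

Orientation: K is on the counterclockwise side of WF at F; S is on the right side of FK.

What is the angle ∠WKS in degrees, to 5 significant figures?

152.99°

W is at the origin; WF runs at 42.6° with length 54.9, so F = 54.9·(cos 42.6°, sin 42.6°) = (40.412, 37.160). ∠WFK = 86.7°, so FK runs at 42.6° + (180° − 86.7°) = 135.90° from the x-axis; with |FK| = 31.1, K = F + 31.1·(cos 135.90°, sin 135.90°) = (18.078, 58.803). FK is perpendicular to KS; with |KS| = 18.4 on the right of FK, S = K + 18.4·(0.69591, 0.71813) = (30.883, 72.017). Then cos ∠WKS = KW·KS / (|KW||KS|), giving 152.99°.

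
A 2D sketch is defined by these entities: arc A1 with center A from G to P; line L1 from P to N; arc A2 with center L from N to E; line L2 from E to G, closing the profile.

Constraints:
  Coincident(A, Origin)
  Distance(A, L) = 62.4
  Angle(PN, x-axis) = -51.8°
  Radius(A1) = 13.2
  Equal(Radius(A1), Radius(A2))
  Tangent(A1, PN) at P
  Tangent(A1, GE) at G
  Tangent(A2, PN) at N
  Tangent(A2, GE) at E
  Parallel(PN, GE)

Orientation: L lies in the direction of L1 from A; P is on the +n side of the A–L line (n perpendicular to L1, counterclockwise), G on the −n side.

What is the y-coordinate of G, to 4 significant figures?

-8.163

The slot axis is L1's direction at -51.8°, so u = (cos -51.8°, sin -51.8°) = (0.6184, -0.7859) and n = (−sin -51.8°, cos -51.8°) = (0.7859, 0.6184). A is at the origin and L lies 62.4 along u from A, so L = 62.4·u = (38.59, -49.04). Tangency of A1 to both parallel lines with radius 13.2 puts P and G at A ± 13.2·n: P = (10.37, 8.163), G = (-10.37, -8.163). So G.y = -8.163.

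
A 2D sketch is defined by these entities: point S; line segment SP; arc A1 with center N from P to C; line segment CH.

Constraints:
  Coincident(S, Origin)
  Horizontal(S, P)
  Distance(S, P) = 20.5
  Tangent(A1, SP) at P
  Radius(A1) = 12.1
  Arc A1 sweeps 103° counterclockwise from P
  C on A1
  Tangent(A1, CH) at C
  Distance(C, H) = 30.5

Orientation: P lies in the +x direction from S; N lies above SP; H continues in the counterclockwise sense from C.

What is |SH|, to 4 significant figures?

51.29

S is at the origin; S and P share the same y with |SP| = 20.5 and P on the +x side, so P = (20.50, 0.000). Tangency of A1 to SP means the radius NP is perpendicular to SP, so N = P + (0, 12.1) = (20.50, 12.10). On A1, P sits at bearing -90° from N; a 103° counterclockwise sweep puts C at bearing 13°, so C = N + 12.1·(cos 13°, sin 13°) = (32.29, 14.82). A1 meets CH tangentially, so NC is at right angles to CH, so CH runs along (−sin 13°, cos 13°); with |CH| = 30.5, H = (25.43, 44.54). Then |SH| = |H − S| = 51.29.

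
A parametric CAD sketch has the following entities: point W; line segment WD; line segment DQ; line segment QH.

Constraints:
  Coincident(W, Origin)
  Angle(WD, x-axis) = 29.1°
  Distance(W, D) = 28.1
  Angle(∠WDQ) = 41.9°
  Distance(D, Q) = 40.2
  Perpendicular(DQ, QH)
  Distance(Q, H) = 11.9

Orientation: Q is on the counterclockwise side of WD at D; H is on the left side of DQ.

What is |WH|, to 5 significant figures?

20.471

∠WDQ = 41.9°, so DQ runs at 29.1° + (180° − 41.9°) = 167.20° from the x-axis; with |DQ| = 40.2, Q = D + 40.2·(cos 167.20°, sin 167.20°) = (-14.648, 22.572). The perpendicularity gives QH at right angles to DQ; with |QH| = 11.9 on the left of DQ, H = Q + 11.9·(-0.22155, -0.97515) = (-17.284, 10.968). Then |WH| = |H − W| = 20.471.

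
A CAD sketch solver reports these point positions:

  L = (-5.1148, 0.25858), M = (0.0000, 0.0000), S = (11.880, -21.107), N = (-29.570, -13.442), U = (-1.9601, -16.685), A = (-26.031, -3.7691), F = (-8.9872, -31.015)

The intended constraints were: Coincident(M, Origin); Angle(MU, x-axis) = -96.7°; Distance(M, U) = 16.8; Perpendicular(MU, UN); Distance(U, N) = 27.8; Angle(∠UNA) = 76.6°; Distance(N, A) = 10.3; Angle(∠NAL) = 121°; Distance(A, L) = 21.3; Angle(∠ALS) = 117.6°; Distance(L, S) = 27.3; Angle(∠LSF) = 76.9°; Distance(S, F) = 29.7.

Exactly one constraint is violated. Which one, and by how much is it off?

Distance(S, F) = 29.7 — off by 6.60.

M = (0.00, 0.00) ✓; MU at -96.70° ✓; |MU| = 16.80 ✓; ∠(MU, UN) = 90.00° ✓; |UN| = 27.80 ✓; ∠UNA = 76.60° ✓; |NA| = 10.30 ✓; ∠NAL = 121.0° ✓; |AL| = 21.30 ✓; ∠ALS = 117.6° ✓; |LS| = 27.30 ✓; ∠LSF = 76.90° ✓; |SF| = 23.10 ✗.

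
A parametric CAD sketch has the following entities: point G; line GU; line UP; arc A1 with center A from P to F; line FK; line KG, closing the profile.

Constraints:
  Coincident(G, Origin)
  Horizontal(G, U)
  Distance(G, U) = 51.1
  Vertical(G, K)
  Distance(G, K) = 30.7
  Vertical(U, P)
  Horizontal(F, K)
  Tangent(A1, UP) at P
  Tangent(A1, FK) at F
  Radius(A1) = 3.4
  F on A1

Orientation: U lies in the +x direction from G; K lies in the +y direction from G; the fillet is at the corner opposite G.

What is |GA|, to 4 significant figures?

54.96

G is at the origin; G and U share the same y with |GU| = 51.1 and U on the +x side, so U = (51.10, 0.000). GK is vertical with |GK| = 30.7 and K on the +y side, so K = (0.000, 30.70). The virtual corner opposite G is at (51.10, 30.70). The tangent condition forces AP to be normal to UP and tangency of A1 to FK means the radius AF is perpendicular to FK, with radius 3.4, so the center A sits 3.4 in from both sides at A = (47.70, 27.30). Then |GA| = |A − G| = 54.96.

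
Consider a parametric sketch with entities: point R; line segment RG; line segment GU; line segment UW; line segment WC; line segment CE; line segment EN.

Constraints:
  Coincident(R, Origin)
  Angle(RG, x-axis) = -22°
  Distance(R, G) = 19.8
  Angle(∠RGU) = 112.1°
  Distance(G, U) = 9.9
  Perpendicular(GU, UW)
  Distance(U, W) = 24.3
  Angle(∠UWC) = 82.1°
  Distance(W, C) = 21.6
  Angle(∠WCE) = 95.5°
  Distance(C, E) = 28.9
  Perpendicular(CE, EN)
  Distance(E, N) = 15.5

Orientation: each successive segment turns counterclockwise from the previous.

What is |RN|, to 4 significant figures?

28.23

R is at the origin; RG runs at -22.0° with length 19.8, so G = (18.36, -7.417). ∠RGU = 112.1° gives GU at 45.90° from the x-axis; with |GU| = 9.9, U = (25.25, -0.3078). GU is perpendicular to UW, so UW runs at 135.9°; with |UW| = 24.3, W = (7.797, 16.60). ∠UWC = 82.1° gives WC at -126.2° from the x-axis; with |WC| = 21.6, C = (-4.960, -0.8274). ∠WCE = 95.5° gives CE at -41.70° from the x-axis; with |CE| = 28.9, E = (16.62, -20.05). The perpendicularity gives EN at right angles to CE, so EN runs at 48.30°; with |EN| = 15.5, N = (26.93, -8.480). Then |RN| = |N − R| = 28.23.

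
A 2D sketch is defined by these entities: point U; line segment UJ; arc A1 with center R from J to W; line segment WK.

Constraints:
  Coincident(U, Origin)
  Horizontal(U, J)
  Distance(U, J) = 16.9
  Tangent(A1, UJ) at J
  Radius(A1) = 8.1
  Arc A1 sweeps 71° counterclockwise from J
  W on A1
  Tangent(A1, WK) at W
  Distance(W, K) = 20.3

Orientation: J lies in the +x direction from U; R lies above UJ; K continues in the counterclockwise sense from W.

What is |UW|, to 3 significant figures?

25.2

A1 meets UJ tangentially, so RJ is at right angles to UJ, so R = J + (0, 8.1) = (16.9, 8.10). On A1, J sits at bearing -90° from R; a 71° counterclockwise sweep puts W at bearing -19°, so W = R + 8.1·(cos -19°, sin -19°) = (24.6, 5.46). Then |UW| = |W − U| = 25.2.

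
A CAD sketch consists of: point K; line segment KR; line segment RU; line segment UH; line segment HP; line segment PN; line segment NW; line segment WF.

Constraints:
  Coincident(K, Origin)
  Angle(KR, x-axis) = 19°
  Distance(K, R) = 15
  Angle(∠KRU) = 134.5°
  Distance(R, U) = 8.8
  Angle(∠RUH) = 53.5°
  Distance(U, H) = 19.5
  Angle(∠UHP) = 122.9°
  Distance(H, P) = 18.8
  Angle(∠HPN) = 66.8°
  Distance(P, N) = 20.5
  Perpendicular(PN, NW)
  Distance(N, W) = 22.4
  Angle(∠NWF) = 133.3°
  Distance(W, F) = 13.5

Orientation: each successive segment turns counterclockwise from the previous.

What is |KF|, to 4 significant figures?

23.62

K is at the origin; KR runs at 19.0° with length 15.0, so R = (14.18, 4.884). ∠KRU = 134.5° gives RU at 64.50° from the x-axis; with |RU| = 8.8, U = (17.97, 12.83). ∠RUH = 53.5° gives UH at -169.0° from the x-axis; with |UH| = 19.5, H = (-1.170, 9.105). ∠UHP = 122.9° gives HP at -111.9° from the x-axis; with |HP| = 18.8, P = (-8.183, -8.338). ∠HPN = 66.8° gives PN at 1.300° from the x-axis; with |PN| = 20.5, N = (12.31, -7.873). PN ⟂ NW, so NW runs at 91.30°; with |NW| = 22.4, W = (11.80, 14.52). ∠NWF = 133.3° gives WF at 138.0° from the x-axis; with |WF| = 13.5, F = (1.771, 23.55). Then |KF| = |F − K| = 23.62.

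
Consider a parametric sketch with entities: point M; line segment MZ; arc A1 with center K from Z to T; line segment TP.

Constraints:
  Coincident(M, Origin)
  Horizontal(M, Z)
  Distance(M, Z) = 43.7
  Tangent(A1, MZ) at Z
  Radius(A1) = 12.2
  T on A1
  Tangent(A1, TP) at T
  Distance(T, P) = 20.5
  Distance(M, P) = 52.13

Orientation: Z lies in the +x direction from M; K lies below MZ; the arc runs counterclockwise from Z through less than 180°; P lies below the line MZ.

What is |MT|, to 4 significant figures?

35.78

M is at the origin; MZ is horizontal with |MZ| = 43.7 and Z on the +x side, so Z = (43.70, 0.000). A1 meets MZ tangentially, so KZ is at right angles to MZ, so K = Z + (0, -12.2) = (43.70, -12.20). Since KT ⟂ TP (tangency), |KP| = √(12.2² + 20.5²) = 23.86 regardless of where T sits on A1. So P lies on both circle(M, 52.13) and circle(K, 23.86); the below-MZ intersection is P = (38.25, -35.42). T is the foot of the tangent from P: T = (32.07, -15.88).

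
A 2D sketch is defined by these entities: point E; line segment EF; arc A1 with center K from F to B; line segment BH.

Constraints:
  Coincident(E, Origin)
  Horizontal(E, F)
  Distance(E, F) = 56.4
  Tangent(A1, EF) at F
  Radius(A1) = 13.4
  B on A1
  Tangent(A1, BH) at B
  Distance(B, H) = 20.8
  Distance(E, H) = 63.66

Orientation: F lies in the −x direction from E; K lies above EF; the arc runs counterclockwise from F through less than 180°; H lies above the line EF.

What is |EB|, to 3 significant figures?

47.5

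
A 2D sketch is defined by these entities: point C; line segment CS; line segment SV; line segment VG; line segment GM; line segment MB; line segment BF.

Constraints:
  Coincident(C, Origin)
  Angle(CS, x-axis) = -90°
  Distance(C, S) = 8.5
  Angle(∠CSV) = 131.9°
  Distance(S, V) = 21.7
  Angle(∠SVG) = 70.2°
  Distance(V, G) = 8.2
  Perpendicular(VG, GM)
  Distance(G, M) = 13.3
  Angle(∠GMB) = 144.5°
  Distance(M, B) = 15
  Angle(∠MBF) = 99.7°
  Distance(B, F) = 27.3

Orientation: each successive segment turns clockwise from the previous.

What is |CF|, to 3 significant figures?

41.5

C is at the origin; CS runs at -90.0° with length 8.5, so S = (5.20e-16, -8.50). ∠CSV = 131.9° gives SV at -138° from the x-axis; with |SV| = 21.7, V = (-16.2, -23.0). ∠SVG = 70.2° gives VG at 112° from the x-axis; with |VG| = 8.2, G = (-19.2, -15.4). VG ⟂ GM, so GM runs at 22.1°; with |GM| = 13.3, M = (-6.91, -10.4). ∠GMB = 144.5° gives MB at -13.4° from the x-axis; with |MB| = 15.0, B = (7.68, -13.9). ∠MBF = 99.7° gives BF at -93.7° from the x-axis; with |BF| = 27.3, F = (5.92, -41.1). Then |CF| = |F − C| = 41.5.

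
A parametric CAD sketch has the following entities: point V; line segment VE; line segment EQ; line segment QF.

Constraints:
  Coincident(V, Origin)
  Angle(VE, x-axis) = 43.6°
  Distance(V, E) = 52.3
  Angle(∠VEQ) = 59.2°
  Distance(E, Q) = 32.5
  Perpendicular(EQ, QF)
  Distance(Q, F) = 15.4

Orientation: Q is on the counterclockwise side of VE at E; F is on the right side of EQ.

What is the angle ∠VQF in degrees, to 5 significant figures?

172.74°

V is at the origin; VE runs at 43.6° with length 52.3, so E = 52.3·(cos 43.6°, sin 43.6°) = (37.874, 36.067). ∠VEQ = 59.2°, so EQ runs at 43.6° + (180° − 59.2°) = 164.40° from the x-axis; with |EQ| = 32.5, Q = E + 32.5·(cos 164.40°, sin 164.40°) = (6.5714, 44.807). EQ is perpendicular to QF; with |QF| = 15.4 on the right of EQ, F = Q + 15.4·(0.26892, 0.96316) = (10.713, 59.640). Then cos ∠VQF = QV·QF / (|QV||QF|), giving 172.74°.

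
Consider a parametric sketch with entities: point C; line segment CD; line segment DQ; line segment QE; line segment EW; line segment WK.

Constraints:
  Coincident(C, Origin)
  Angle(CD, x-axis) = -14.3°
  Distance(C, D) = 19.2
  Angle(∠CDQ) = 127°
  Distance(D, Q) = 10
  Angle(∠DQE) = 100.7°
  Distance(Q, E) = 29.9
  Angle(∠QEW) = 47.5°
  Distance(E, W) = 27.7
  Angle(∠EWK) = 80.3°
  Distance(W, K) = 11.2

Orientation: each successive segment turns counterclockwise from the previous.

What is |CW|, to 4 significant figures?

3.606

C is at the origin; CD runs at -14.3° with length 19.2, so D = (18.61, -4.742). ∠CDQ = 127.0° gives DQ at 38.70° from the x-axis; with |DQ| = 10.0, Q = (26.41, 1.510). ∠DQE = 100.7° gives QE at 118.0° from the x-axis; with |QE| = 29.9, E = (12.37, 27.91). ∠QEW = 47.5° gives EW at -109.5° from the x-axis; with |EW| = 27.7, W = (3.126, 1.799). Then |CW| = |W − C| = 3.606.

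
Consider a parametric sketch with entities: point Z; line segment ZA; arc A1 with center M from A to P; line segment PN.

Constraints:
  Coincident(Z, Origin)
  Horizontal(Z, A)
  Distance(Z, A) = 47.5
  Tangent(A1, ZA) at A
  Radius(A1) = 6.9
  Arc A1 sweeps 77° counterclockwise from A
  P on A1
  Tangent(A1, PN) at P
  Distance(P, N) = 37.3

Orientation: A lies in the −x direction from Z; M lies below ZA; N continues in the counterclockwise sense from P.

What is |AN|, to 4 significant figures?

44.35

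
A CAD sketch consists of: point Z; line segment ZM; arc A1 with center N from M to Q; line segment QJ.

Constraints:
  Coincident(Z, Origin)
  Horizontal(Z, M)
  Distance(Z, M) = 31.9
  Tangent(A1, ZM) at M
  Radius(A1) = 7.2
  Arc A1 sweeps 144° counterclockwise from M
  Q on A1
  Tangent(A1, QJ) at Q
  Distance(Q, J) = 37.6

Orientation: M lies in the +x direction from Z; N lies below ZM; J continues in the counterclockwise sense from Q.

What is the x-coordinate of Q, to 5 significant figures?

27.668

Since A1 is tangent to ZM there, NM ⟂ ZM, so N = M + (0, -7.2) = (31.900, -7.2000). On A1, M sits at bearing 90° from N; a 144° counterclockwise sweep puts Q at bearing 234°, so Q = N + 7.2·(cos 234°, sin 234°) = (27.668, -13.025). So Q.x = 27.668.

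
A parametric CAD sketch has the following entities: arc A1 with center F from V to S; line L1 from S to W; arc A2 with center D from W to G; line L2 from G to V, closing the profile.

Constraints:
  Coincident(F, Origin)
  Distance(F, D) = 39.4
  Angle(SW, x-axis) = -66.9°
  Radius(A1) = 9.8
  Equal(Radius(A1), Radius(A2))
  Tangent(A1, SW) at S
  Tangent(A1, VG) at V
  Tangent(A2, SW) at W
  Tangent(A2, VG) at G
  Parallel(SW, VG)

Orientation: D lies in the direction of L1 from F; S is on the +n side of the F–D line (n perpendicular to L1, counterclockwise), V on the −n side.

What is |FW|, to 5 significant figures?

40.600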